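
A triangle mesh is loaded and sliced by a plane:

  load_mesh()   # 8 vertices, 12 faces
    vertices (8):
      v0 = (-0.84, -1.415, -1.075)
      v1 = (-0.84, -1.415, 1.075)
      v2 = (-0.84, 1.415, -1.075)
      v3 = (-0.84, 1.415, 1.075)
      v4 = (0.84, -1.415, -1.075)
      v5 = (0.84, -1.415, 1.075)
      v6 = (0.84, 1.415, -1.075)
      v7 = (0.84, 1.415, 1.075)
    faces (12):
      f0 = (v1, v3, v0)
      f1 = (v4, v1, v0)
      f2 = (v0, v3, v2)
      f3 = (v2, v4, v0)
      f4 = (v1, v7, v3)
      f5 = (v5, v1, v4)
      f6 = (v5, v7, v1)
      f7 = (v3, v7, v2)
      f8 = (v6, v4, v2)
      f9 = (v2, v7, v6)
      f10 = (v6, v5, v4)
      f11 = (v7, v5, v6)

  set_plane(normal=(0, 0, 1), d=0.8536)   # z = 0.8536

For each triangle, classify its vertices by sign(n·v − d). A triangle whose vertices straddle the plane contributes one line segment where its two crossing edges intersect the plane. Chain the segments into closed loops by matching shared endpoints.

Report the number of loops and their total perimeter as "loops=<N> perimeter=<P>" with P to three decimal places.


loops=1 perimeter=9.020

Straddling triangles (8 of 12):
  (v1,v3,v0) [++-] → (-0.84, 1.12358, 0.8536)–(-0.84, -1.415, 0.8536)  len=2.5386
  (v4,v1,v0) [-+-] → (-0.666999, -1.415, 0.8536)–(-0.84, -1.415, 0.8536)  len=0.1730
  (v0,v3,v2) [-+-] → (-0.84, 1.12358, 0.8536)–(-0.84, 1.415, 0.8536)  len=0.2914
  (v5,v1,v4) [++-] → (-0.666999, -1.415, 0.8536)–(0.84, -1.415, 0.8536)  len=1.5070
  (v3,v7,v2) [++-] → (0.666999, 1.415, 0.8536)–(-0.84, 1.415, 0.8536)  len=1.5070
  (v2,v7,v6) [-+-] → (0.666999, 1.415, 0.8536)–(0.84, 1.415, 0.8536)  len=0.1730
  (v6,v5,v4) [-+-] → (0.84, -1.12358, 0.8536)–(0.84, -1.415, 0.8536)  len=0.2914
  (v7,v5,v6) [++-] → (0.84, -1.12358, 0.8536)–(0.84, 1.415, 0.8536)  len=2.5386

Chained into 1 loop(s):
  loop 1: 8 segments, perimeter = 9.0200
Total perimeter = 9.020


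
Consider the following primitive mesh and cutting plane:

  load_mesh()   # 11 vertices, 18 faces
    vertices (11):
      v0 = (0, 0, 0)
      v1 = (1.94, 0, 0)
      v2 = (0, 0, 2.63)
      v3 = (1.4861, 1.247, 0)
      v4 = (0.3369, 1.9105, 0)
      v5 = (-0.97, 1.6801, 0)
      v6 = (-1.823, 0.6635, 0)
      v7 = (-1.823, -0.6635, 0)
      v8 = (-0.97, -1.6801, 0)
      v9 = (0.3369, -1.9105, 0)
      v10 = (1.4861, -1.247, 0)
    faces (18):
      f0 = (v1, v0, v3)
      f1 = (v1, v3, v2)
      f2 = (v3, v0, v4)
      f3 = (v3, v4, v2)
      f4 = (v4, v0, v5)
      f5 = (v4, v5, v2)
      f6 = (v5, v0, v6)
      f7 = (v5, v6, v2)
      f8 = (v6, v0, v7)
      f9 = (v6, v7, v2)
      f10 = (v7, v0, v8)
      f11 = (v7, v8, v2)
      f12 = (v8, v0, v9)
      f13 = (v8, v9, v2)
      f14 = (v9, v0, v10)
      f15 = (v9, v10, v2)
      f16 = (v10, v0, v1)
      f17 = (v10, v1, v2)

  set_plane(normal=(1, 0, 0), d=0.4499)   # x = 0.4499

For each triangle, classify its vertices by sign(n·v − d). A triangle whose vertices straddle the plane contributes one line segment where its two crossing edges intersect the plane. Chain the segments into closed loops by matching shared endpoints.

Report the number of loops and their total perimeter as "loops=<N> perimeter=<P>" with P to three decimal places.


loops=1 perimeter=9.230

Straddling triangles (8 of 18):
  (v1,v0,v3) [+-+] → (0.4499, 0, 0)–(0.4499, 0.377515, 0)  len=0.3775
  (v1,v3,v2) [++-] → (0.4499, 0.377515, 1.8338)–(0.4499, 0, 2.02008)  len=0.4210
  (v3,v0,v4) [+--] → (0.4499, 0.377515, 0)–(0.4499, 1.84526, 0)  len=1.4677
  (v3,v4,v2) [+--] → (0.4499, 1.84526, 0)–(0.4499, 0.377515, 1.8338)  len=2.3488
  (v9,v0,v10) [--+] → (0.4499, -0.377515, 0)–(0.4499, -1.84526, 0)  len=1.4677
  (v9,v10,v2) [-+-] → (0.4499, -1.84526, 0)–(0.4499, -0.377515, 1.8338)  len=2.3488
  (v10,v0,v1) [+-+] → (0.4499, -0.377515, 0)–(0.4499, 0, 0)  len=0.3775
  (v10,v1,v2) [++-] → (0.4499, 0, 2.02008)–(0.4499, -0.377515, 1.8338)  len=0.4210

Chained into 1 loop(s):
  loop 1: 8 segments, perimeter = 9.2302
Total perimeter = 9.230


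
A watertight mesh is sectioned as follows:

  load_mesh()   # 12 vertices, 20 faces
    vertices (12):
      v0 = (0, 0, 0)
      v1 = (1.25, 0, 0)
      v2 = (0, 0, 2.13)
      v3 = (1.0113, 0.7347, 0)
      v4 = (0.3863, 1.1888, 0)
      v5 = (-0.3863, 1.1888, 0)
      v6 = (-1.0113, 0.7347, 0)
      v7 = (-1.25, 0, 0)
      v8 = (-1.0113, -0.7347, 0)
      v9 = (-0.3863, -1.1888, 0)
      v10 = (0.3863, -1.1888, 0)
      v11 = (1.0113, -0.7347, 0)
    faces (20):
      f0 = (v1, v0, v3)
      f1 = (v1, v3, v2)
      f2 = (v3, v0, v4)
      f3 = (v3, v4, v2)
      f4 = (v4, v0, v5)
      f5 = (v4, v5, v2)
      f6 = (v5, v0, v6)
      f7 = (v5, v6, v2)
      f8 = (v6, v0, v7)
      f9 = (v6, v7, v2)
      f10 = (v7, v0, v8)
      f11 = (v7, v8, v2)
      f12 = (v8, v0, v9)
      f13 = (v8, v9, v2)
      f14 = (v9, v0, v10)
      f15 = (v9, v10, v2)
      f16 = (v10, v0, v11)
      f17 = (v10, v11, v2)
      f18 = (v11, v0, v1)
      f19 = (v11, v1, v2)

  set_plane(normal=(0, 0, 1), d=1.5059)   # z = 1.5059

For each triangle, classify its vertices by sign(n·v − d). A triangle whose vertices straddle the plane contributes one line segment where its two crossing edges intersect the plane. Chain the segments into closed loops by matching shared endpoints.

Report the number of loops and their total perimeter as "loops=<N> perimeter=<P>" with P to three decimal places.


Straddling triangles (10 of 20):
  (v1,v3,v2) [--+] → (0.296316, 0.215271, 1.5059)–(0.366256, 0, 1.5059)  len=0.2263
  (v3,v4,v2) [--+] → (0.113188, 0.348324, 1.5059)–(0.296316, 0.215271, 1.5059)  len=0.2264
  (v4,v5,v2) [--+] → (-0.113188, 0.348324, 1.5059)–(0.113188, 0.348324, 1.5059)  len=0.2264
  (v5,v6,v2) [--+] → (-0.296316, 0.215271, 1.5059)–(-0.113188, 0.348324, 1.5059)  len=0.2264
  (v6,v7,v2) [--+] → (-0.366256, 0, 1.5059)–(-0.296316, 0.215271, 1.5059)  len=0.2263
  (v7,v8,v2) [--+] → (-0.296316, -0.215271, 1.5059)–(-0.366256, 0, 1.5059)  len=0.2263
  (v8,v9,v2) [--+] → (-0.113188, -0.348324, 1.5059)–(-0.296316, -0.215271, 1.5059)  len=0.2264
  (v9,v10,v2) [--+] → (0.113188, -0.348324, 1.5059)–(-0.113188, -0.348324, 1.5059)  len=0.2264
  (v10,v11,v2) [--+] → (0.296316, -0.215271, 1.5059)–(0.113188, -0.348324, 1.5059)  len=0.2264
  (v11,v1,v2) [--+] → (0.366256, 0, 1.5059)–(0.296316, -0.215271, 1.5059)  len=0.2263

Chained into 1 loop(s):
  loop 1: 10 segments, perimeter = 2.2636
Total perimeter = 2.264

loops=1 perimeter=2.264


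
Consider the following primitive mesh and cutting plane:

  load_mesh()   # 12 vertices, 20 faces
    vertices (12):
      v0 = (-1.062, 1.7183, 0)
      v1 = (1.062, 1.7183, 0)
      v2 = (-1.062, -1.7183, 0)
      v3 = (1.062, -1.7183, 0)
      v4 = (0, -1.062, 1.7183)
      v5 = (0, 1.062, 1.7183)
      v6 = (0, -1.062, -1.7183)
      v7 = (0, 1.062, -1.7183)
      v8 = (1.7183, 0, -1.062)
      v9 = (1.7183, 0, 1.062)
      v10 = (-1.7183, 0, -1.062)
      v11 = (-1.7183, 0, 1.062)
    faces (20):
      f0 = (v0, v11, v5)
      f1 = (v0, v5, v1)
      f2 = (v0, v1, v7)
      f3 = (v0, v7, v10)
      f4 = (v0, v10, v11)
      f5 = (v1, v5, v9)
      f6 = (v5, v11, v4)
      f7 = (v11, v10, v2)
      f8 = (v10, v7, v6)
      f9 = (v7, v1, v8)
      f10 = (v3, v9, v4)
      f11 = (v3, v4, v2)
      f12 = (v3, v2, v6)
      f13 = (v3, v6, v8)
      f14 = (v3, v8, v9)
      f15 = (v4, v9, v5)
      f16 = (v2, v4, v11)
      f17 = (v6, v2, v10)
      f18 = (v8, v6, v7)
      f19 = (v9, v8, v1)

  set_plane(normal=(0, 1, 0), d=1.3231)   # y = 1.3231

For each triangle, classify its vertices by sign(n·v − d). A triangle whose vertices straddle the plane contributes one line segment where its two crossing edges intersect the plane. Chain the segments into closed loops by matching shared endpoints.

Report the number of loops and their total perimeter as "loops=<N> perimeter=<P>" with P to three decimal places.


Straddling triangles (8 of 20):
  (v0,v11,v5) [+--] → (-1.21295, 1.3231, 0.244254)–(-0.422502, 1.3231, 1.0347)  len=1.1179
  (v0,v5,v1) [+-+] → (-0.422502, 1.3231, 1.0347)–(0.422502, 1.3231, 1.0347)  len=0.8450
  (v0,v1,v7) [++-] → (0.422502, 1.3231, -1.0347)–(-0.422502, 1.3231, -1.0347)  len=0.8450
  (v0,v7,v10) [+--] → (-0.422502, 1.3231, -1.0347)–(-1.21295, 1.3231, -0.244254)  len=1.1179
  (v0,v10,v11) [+--] → (-1.21295, 1.3231, -0.244254)–(-1.21295, 1.3231, 0.244254)  len=0.4885
  (v1,v5,v9) [+--] → (0.422502, 1.3231, 1.0347)–(1.21295, 1.3231, 0.244254)  len=1.1179
  (v7,v1,v8) [-+-] → (0.422502, 1.3231, -1.0347)–(1.21295, 1.3231, -0.244254)  len=1.1179
  (v9,v8,v1) [--+] → (1.21295, 1.3231, -0.244254)–(1.21295, 1.3231, 0.244254)  len=0.4885

Chained into 1 loop(s):
  loop 1: 8 segments, perimeter = 7.1384
Total perimeter = 7.138

loops=1 perimeter=7.138


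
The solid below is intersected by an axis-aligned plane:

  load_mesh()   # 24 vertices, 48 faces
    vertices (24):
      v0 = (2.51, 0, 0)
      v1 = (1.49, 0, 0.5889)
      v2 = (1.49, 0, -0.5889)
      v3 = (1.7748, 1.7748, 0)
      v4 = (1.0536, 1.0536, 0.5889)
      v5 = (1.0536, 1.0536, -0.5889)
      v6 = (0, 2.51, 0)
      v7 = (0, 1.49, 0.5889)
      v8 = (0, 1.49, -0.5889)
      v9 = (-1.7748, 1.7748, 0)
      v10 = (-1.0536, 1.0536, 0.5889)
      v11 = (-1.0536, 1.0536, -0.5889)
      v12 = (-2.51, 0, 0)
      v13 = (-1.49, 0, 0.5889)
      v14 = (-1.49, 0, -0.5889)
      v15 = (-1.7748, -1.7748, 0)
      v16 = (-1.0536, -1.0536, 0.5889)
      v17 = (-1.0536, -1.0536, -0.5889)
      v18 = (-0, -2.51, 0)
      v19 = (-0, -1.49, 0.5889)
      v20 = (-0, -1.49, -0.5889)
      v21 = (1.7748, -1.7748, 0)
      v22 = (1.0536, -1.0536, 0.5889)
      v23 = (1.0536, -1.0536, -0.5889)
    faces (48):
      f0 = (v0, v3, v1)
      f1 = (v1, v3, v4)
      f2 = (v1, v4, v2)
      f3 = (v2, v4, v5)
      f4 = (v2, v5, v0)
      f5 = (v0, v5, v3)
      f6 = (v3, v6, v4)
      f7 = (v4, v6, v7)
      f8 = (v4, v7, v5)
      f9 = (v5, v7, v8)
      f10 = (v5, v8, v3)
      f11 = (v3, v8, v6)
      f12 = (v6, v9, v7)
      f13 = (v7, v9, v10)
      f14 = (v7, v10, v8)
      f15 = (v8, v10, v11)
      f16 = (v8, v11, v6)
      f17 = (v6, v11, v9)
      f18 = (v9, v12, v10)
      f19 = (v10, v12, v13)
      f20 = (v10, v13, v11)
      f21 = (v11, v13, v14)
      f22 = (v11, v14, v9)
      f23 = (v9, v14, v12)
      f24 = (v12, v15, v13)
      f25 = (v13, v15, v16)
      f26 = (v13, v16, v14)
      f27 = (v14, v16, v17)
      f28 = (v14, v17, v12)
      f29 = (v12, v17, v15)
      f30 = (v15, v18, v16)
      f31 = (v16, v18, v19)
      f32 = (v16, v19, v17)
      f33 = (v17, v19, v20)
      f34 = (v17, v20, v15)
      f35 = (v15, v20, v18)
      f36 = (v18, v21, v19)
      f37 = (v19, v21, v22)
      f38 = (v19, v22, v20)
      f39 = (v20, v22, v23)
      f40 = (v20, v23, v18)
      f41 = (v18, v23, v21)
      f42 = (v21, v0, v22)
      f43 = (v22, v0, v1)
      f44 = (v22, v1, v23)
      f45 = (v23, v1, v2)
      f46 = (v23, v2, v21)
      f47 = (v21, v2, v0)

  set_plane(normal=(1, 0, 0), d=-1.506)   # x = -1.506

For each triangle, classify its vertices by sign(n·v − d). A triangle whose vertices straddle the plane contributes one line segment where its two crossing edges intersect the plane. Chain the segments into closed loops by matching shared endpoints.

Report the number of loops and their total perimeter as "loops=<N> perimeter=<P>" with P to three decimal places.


loops=1 perimeter=7.950

Straddling triangles (14 of 48):
  (v6,v9,v7) [+-+] → (-1.506, 1.88615, 0)–(-1.506, 1.73167, 0.0891911)  len=0.1784
  (v7,v9,v10) [+-+] → (-1.506, 1.73167, 0.0891911)–(-1.506, 1.506, 0.21949)  len=0.2606
  (v6,v11,v9) [++-] → (-1.506, 1.506, -0.21949)–(-1.506, 1.88615, 0)  len=0.4390
  (v9,v12,v10) [--+] → (-1.506, 0.726321, 0.405971)–(-1.506, 1.506, 0.21949)  len=0.8017
  (v10,v12,v13) [+-+] → (-1.506, 0.726321, 0.405971)–(-1.506, 0, 0.579662)  len=0.7468
  (v11,v14,v9) [++-] → (-1.506, 0.0997079, -0.555816)–(-1.506, 1.506, -0.21949)  len=1.4460
  (v9,v14,v12) [-+-] → (-1.506, 0.0997079, -0.555816)–(-1.506, 0, -0.579662)  len=0.1025
  (v12,v15,v13) [--+] → (-1.506, -0.0997079, 0.555816)–(-1.506, 0, 0.579662)  len=0.1025
  (v13,v15,v16) [+-+] → (-1.506, -0.0997079, 0.555816)–(-1.506, -1.506, 0.21949)  len=1.4460
  (v14,v17,v12) [++-] → (-1.506, -0.726321, -0.405971)–(-1.506, 0, -0.579662)  len=0.7468
  (v12,v17,v15) [-+-] → (-1.506, -0.726321, -0.405971)–(-1.506, -1.506, -0.21949)  len=0.8017
  (v15,v18,v16) [-++] → (-1.506, -1.88615, 0)–(-1.506, -1.506, 0.21949)  len=0.4390
  (v17,v20,v15) [++-] → (-1.506, -1.73167, -0.0891911)–(-1.506, -1.506, -0.21949)  len=0.2606
  (v15,v20,v18) [-++] → (-1.506, -1.73167, -0.0891911)–(-1.506, -1.88615, 0)  len=0.1784

Chained into 1 loop(s):
  loop 1: 14 segments, perimeter = 7.9497
Total perimeter = 7.950


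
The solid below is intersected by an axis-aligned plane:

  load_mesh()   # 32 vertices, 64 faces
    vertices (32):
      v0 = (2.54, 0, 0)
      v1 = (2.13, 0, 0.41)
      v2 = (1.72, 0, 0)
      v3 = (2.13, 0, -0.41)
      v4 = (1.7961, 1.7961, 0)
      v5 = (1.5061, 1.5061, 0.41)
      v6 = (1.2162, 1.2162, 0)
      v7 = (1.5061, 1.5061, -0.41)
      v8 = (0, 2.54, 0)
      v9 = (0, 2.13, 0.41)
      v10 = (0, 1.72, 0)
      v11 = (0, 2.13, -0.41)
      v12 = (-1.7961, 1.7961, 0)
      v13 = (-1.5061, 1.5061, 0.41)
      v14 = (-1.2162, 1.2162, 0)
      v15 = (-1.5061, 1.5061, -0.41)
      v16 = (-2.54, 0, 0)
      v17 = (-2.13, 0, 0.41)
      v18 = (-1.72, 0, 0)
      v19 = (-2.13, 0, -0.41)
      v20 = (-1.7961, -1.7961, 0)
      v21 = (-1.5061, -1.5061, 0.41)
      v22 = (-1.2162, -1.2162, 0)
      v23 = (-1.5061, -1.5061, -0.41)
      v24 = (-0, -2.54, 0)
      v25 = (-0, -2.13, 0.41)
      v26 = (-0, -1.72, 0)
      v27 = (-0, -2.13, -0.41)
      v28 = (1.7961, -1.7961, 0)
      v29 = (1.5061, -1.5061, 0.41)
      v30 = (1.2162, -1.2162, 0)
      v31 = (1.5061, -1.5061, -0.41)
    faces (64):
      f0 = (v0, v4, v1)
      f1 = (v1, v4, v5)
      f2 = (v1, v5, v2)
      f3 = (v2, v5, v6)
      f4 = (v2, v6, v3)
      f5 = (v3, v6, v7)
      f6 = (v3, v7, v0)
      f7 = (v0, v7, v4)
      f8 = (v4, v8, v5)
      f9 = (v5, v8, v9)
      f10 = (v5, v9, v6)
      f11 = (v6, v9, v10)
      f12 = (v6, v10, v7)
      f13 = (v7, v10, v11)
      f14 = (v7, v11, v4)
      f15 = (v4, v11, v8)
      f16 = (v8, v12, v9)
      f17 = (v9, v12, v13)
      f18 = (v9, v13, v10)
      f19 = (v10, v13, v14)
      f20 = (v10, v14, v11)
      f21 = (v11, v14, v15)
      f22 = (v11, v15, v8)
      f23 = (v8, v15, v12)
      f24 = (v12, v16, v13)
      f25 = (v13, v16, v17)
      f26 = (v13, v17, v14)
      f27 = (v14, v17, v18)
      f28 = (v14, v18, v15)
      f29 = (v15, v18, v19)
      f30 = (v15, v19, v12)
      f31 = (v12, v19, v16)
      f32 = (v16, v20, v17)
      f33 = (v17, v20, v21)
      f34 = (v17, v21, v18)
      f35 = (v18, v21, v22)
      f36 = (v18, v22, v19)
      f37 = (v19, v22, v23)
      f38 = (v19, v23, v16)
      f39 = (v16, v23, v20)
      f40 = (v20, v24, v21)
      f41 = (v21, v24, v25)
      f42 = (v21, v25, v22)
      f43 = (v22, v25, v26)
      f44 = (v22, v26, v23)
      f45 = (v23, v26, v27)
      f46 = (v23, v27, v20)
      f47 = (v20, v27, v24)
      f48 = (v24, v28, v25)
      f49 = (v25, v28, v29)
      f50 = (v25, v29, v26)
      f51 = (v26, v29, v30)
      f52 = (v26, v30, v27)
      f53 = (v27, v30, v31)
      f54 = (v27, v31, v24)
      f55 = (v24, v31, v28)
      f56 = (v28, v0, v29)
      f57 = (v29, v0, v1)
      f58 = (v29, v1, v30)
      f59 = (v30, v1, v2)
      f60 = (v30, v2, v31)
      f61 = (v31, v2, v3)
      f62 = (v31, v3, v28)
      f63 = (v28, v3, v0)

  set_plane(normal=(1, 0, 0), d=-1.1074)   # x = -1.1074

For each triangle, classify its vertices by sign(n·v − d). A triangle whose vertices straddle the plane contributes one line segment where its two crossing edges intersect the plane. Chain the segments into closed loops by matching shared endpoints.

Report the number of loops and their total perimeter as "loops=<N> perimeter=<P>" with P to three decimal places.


Straddling triangles (16 of 64):
  (v8,v12,v9) [+-+] → (-1.1074, 2.08134, 0)–(-1.1074, 1.92413, 0.157211)  len=0.2223
  (v9,v12,v13) [+--] → (-1.1074, 1.92413, 0.157211)–(-1.1074, 1.67126, 0.41)  len=0.3576
  (v9,v13,v10) [+-+] → (-1.1074, 1.67126, 0.41)–(-1.1074, 1.56272, 0.301463)  len=0.1535
  (v10,v13,v14) [+--] → (-1.1074, 1.56272, 0.301463)–(-1.1074, 1.26127, 0)  len=0.4263
  (v10,v14,v11) [+-+] → (-1.1074, 1.26127, 0)–(-1.1074, 1.29795, -0.0366782)  len=0.0519
  (v11,v14,v15) [+--] → (-1.1074, 1.29795, -0.0366782)–(-1.1074, 1.67126, -0.41)  len=0.5280
  (v11,v15,v8) [+-+] → (-1.1074, 1.67126, -0.41)–(-1.1074, 1.7798, -0.301463)  len=0.1535
  (v8,v15,v12) [+--] → (-1.1074, 1.7798, -0.301463)–(-1.1074, 2.08134, 0)  len=0.4264
  (v20,v24,v21) [-+-] → (-1.1074, -2.08134, 0)–(-1.1074, -1.7798, 0.301463)  len=0.4264
  (v21,v24,v25) [-++] → (-1.1074, -1.7798, 0.301463)–(-1.1074, -1.67126, 0.41)  len=0.1535
  (v21,v25,v22) [-+-] → (-1.1074, -1.67126, 0.41)–(-1.1074, -1.29795, 0.0366782)  len=0.5280
  (v22,v25,v26) [-++] → (-1.1074, -1.29795, 0.0366782)–(-1.1074, -1.26127, 0)  len=0.0519
  (v22,v26,v23) [-+-] → (-1.1074, -1.26127, 0)–(-1.1074, -1.56272, -0.301463)  len=0.4263
  (v23,v26,v27) [-++] → (-1.1074, -1.56272, -0.301463)–(-1.1074, -1.67126, -0.41)  len=0.1535
  (v23,v27,v20) [-+-] → (-1.1074, -1.67126, -0.41)–(-1.1074, -1.92413, -0.157211)  len=0.3576
  (v20,v27,v24) [-++] → (-1.1074, -1.92413, -0.157211)–(-1.1074, -2.08134, 0)  len=0.2223

Chained into 2 loop(s):
  loop 1: 8 segments, perimeter = 2.3194
  loop 2: 8 segments, perimeter = 2.3194
Total perimeter = 4.639

loops=2 perimeter=4.639


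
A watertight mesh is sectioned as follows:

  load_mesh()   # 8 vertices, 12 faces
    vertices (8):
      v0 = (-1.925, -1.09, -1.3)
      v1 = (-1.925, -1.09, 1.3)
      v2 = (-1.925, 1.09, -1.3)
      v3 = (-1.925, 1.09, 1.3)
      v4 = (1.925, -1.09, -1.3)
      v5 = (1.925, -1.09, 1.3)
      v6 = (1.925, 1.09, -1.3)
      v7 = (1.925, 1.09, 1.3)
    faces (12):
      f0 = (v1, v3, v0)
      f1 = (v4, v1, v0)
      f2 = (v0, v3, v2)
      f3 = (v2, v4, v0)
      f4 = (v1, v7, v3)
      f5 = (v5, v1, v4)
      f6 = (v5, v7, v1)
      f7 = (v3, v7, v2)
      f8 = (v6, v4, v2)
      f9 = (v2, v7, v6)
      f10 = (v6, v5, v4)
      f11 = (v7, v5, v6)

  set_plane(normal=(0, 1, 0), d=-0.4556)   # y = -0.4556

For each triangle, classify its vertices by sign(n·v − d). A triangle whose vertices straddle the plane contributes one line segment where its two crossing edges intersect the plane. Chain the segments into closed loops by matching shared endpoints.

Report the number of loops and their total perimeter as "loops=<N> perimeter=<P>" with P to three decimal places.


loops=1 perimeter=12.900

Straddling triangles (8 of 12):
  (v1,v3,v0) [-+-] → (-1.925, -0.4556, 1.3)–(-1.925, -0.4556, -0.543376)  len=1.8434
  (v0,v3,v2) [-++] → (-1.925, -0.4556, -0.543376)–(-1.925, -0.4556, -1.3)  len=0.7566
  (v2,v4,v0) [+--] → (0.804615, -0.4556, -1.3)–(-1.925, -0.4556, -1.3)  len=2.7296
  (v1,v7,v3) [-++] → (-0.804615, -0.4556, 1.3)–(-1.925, -0.4556, 1.3)  len=1.1204
  (v5,v7,v1) [-+-] → (1.925, -0.4556, 1.3)–(-0.804615, -0.4556, 1.3)  len=2.7296
  (v6,v4,v2) [+-+] → (1.925, -0.4556, -1.3)–(0.804615, -0.4556, -1.3)  len=1.1204
  (v6,v5,v4) [+--] → (1.925, -0.4556, 0.543376)–(1.925, -0.4556, -1.3)  len=1.8434
  (v7,v5,v6) [+-+] → (1.925, -0.4556, 1.3)–(1.925, -0.4556, 0.543376)  len=0.7566

Chained into 1 loop(s):
  loop 1: 8 segments, perimeter = 12.9000
Total perimeter = 12.900


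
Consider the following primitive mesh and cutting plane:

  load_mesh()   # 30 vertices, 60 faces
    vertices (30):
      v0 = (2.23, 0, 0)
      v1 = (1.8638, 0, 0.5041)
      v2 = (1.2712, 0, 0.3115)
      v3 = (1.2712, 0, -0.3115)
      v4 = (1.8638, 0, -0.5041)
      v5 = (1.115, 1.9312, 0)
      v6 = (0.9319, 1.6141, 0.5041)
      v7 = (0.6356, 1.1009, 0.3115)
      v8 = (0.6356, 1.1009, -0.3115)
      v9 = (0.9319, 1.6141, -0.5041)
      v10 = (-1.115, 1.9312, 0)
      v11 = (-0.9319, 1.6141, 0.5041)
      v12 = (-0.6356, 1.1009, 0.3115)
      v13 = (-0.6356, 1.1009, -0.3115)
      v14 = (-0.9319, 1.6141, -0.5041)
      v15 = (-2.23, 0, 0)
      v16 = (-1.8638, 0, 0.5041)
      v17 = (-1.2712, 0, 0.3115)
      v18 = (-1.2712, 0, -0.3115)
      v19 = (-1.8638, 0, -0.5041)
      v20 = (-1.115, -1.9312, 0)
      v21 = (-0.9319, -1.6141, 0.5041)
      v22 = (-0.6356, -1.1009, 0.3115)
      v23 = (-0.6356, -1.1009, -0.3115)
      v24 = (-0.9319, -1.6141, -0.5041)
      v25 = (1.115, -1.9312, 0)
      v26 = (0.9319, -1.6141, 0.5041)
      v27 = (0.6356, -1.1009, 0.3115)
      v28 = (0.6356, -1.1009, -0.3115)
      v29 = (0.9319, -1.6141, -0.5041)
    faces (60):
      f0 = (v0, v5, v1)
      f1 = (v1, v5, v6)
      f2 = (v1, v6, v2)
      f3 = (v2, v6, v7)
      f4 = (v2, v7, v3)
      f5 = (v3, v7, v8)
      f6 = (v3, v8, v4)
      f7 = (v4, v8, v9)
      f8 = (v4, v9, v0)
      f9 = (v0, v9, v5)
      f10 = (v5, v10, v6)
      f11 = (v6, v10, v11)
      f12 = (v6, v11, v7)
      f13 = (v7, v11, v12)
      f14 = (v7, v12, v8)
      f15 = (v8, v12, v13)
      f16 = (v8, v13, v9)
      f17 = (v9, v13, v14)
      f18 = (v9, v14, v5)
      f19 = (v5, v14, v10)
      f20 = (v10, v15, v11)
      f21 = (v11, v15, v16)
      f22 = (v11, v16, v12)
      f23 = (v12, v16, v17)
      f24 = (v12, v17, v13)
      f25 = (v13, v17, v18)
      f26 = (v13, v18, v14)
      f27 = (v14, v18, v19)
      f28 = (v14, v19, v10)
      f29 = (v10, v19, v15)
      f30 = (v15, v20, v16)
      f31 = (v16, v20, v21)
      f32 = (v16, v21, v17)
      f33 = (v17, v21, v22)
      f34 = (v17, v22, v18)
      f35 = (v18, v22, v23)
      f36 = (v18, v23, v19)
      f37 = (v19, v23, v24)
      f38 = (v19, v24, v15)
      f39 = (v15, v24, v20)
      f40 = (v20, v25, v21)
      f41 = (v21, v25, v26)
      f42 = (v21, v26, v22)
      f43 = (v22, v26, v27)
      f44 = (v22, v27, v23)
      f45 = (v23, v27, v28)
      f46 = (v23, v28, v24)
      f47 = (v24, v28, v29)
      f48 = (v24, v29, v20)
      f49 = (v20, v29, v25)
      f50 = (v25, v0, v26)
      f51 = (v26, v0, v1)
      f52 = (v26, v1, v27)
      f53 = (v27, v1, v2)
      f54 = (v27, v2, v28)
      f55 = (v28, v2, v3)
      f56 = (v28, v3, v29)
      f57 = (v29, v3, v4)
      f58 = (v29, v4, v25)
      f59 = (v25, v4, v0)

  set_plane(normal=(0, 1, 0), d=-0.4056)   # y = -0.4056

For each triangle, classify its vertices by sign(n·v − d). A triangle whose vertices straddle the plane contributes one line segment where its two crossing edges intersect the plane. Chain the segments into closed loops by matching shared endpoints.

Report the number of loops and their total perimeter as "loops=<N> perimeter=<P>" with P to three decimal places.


Straddling triangles (20 of 60):
  (v15,v20,v16) [+-+] → (-1.99582, -0.4056, 0)–(-1.70653, -0.4056, 0.398226)  len=0.4922
  (v16,v20,v21) [+--] → (-1.70653, -0.4056, 0.398226)–(-1.62963, -0.4056, 0.5041)  len=0.1309
  (v16,v21,v17) [+-+] → (-1.62963, -0.4056, 0.5041)–(-1.18594, -0.4056, 0.359898)  len=0.4665
  (v17,v21,v22) [+--] → (-1.18594, -0.4056, 0.359898)–(-1.03703, -0.4056, 0.3115)  len=0.1566
  (v17,v22,v18) [+-+] → (-1.03703, -0.4056, 0.3115)–(-1.03703, -0.4056, -0.0819707)  len=0.3935
  (v18,v22,v23) [+--] → (-1.03703, -0.4056, -0.0819707)–(-1.03703, -0.4056, -0.3115)  len=0.2295
  (v18,v23,v19) [+-+] → (-1.03703, -0.4056, -0.3115)–(-1.4113, -0.4056, -0.433141)  len=0.3935
  (v19,v23,v24) [+--] → (-1.4113, -0.4056, -0.433141)–(-1.62963, -0.4056, -0.5041)  len=0.2296
  (v19,v24,v15) [+-+] → (-1.62963, -0.4056, -0.5041)–(-1.90381, -0.4056, -0.126673)  len=0.4665
  (v15,v24,v20) [+--] → (-1.90381, -0.4056, -0.126673)–(-1.99582, -0.4056, 0)  len=0.1566
  (v25,v0,v26) [-+-] → (1.99582, -0.4056, 0)–(1.90381, -0.4056, 0.126673)  len=0.1566
  (v26,v0,v1) [-++] → (1.90381, -0.4056, 0.126673)–(1.62963, -0.4056, 0.5041)  len=0.4665
  (v26,v1,v27) [-+-] → (1.62963, -0.4056, 0.5041)–(1.4113, -0.4056, 0.433141)  len=0.2296
  (v27,v1,v2) [-++] → (1.4113, -0.4056, 0.433141)–(1.03703, -0.4056, 0.3115)  len=0.3935
  (v27,v2,v28) [-+-] → (1.03703, -0.4056, 0.3115)–(1.03703, -0.4056, 0.0819707)  len=0.2295
  (v28,v2,v3) [-++] → (1.03703, -0.4056, 0.0819707)–(1.03703, -0.4056, -0.3115)  len=0.3935
  (v28,v3,v29) [-+-] → (1.03703, -0.4056, -0.3115)–(1.18594, -0.4056, -0.359898)  len=0.1566
  (v29,v3,v4) [-++] → (1.18594, -0.4056, -0.359898)–(1.62963, -0.4056, -0.5041)  len=0.4665
  (v29,v4,v25) [-+-] → (1.62963, -0.4056, -0.5041)–(1.70653, -0.4056, -0.398226)  len=0.1309
  (v25,v4,v0) [-++] → (1.70653, -0.4056, -0.398226)–(1.99582, -0.4056, 0)  len=0.4922

Chained into 2 loop(s):
  loop 1: 10 segments, perimeter = 3.1154
  loop 2: 10 segments, perimeter = 3.1154
Total perimeter = 6.231

loops=2 perimeter=6.231


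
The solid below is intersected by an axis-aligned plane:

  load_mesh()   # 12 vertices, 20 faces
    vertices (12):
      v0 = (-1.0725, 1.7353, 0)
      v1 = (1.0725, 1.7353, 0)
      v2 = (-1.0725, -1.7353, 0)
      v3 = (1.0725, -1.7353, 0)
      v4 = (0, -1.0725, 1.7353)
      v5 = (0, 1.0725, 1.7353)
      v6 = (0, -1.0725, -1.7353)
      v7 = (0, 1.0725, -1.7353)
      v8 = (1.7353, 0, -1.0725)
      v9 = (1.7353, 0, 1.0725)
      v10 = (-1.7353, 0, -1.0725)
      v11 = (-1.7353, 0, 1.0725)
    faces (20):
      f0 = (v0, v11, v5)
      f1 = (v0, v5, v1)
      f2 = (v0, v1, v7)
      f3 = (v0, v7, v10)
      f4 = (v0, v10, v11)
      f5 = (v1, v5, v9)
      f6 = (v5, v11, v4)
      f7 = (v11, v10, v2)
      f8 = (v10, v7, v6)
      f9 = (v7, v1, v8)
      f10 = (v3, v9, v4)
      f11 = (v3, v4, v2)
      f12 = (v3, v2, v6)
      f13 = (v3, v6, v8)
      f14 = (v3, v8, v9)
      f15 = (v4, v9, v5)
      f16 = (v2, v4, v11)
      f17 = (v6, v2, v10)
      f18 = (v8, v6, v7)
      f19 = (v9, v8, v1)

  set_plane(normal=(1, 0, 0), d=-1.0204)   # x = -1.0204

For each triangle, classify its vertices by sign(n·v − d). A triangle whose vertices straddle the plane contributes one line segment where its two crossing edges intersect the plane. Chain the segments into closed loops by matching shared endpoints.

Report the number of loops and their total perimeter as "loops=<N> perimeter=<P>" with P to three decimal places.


Straddling triangles (10 of 20):
  (v0,v11,v5) [--+] → (-1.0204, 0.441843, 1.34556)–(-1.0204, 1.7031, 0.0842976)  len=1.7837
  (v0,v5,v1) [-++] → (-1.0204, 1.7031, 0.0842976)–(-1.0204, 1.7353, 0)  len=0.0902
  (v0,v1,v7) [-++] → (-1.0204, 1.7353, 0)–(-1.0204, 1.7031, -0.0842976)  len=0.0902
  (v0,v7,v10) [-+-] → (-1.0204, 1.7031, -0.0842976)–(-1.0204, 0.441843, -1.34556)  len=1.7837
  (v5,v11,v4) [+-+] → (-1.0204, 0.441843, 1.34556)–(-1.0204, -0.441843, 1.34556)  len=0.8837
  (v10,v7,v6) [-++] → (-1.0204, 0.441843, -1.34556)–(-1.0204, -0.441843, -1.34556)  len=0.8837
  (v3,v4,v2) [++-] → (-1.0204, -1.7031, 0.0842976)–(-1.0204, -1.7353, 0)  len=0.0902
  (v3,v2,v6) [+-+] → (-1.0204, -1.7353, 0)–(-1.0204, -1.7031, -0.0842976)  len=0.0902
  (v2,v4,v11) [-+-] → (-1.0204, -1.7031, 0.0842976)–(-1.0204, -0.441843, 1.34556)  len=1.7837
  (v6,v2,v10) [+--] → (-1.0204, -1.7031, -0.0842976)–(-1.0204, -0.441843, -1.34556)  len=1.7837

Chained into 1 loop(s):
  loop 1: 10 segments, perimeter = 9.2631
Total perimeter = 9.263

loops=1 perimeter=9.263


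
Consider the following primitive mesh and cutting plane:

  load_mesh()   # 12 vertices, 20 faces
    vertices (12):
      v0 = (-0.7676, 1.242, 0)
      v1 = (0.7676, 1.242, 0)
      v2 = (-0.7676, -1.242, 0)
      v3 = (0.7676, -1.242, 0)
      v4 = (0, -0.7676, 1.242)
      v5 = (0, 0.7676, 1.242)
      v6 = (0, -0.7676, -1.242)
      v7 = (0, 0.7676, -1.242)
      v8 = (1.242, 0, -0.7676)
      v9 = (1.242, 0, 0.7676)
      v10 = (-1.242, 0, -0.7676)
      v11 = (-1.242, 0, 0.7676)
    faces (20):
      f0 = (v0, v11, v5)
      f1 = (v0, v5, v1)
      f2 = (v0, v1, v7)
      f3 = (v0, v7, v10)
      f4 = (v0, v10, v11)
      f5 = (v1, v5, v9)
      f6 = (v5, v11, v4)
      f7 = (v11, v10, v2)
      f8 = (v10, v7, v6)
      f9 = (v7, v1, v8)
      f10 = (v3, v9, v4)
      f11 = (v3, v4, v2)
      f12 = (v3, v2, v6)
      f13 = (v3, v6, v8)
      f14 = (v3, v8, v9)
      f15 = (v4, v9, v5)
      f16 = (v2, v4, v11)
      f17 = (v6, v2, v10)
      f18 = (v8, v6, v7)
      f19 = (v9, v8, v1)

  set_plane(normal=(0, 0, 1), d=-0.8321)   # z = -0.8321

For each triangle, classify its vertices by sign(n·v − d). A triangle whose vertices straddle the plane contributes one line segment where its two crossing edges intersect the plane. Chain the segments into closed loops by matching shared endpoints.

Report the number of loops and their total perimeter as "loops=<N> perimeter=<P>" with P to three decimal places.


loops=1 perimeter=6.068

Straddling triangles (8 of 20):
  (v0,v1,v7) [++-] → (0.253333, 0.924167, -0.8321)–(-0.253333, 0.924167, -0.8321)  len=0.5067
  (v0,v7,v10) [+-+] → (-0.253333, 0.924167, -0.8321)–(-1.07314, 0.104364, -0.8321)  len=1.1594
  (v10,v7,v6) [+--] → (-1.07314, 0.104364, -0.8321)–(-1.07314, -0.104364, -0.8321)  len=0.2087
  (v7,v1,v8) [-++] → (0.253333, 0.924167, -0.8321)–(1.07314, 0.104364, -0.8321)  len=1.1594
  (v3,v2,v6) [++-] → (-0.253333, -0.924167, -0.8321)–(0.253333, -0.924167, -0.8321)  len=0.5067
  (v3,v6,v8) [+-+] → (0.253333, -0.924167, -0.8321)–(1.07314, -0.104364, -0.8321)  len=1.1594
  (v6,v2,v10) [-++] → (-0.253333, -0.924167, -0.8321)–(-1.07314, -0.104364, -0.8321)  len=1.1594
  (v8,v6,v7) [+--] → (1.07314, -0.104364, -0.8321)–(1.07314, 0.104364, -0.8321)  len=0.2087

Chained into 1 loop(s):
  loop 1: 8 segments, perimeter = 6.0683
Total perimeter = 6.068


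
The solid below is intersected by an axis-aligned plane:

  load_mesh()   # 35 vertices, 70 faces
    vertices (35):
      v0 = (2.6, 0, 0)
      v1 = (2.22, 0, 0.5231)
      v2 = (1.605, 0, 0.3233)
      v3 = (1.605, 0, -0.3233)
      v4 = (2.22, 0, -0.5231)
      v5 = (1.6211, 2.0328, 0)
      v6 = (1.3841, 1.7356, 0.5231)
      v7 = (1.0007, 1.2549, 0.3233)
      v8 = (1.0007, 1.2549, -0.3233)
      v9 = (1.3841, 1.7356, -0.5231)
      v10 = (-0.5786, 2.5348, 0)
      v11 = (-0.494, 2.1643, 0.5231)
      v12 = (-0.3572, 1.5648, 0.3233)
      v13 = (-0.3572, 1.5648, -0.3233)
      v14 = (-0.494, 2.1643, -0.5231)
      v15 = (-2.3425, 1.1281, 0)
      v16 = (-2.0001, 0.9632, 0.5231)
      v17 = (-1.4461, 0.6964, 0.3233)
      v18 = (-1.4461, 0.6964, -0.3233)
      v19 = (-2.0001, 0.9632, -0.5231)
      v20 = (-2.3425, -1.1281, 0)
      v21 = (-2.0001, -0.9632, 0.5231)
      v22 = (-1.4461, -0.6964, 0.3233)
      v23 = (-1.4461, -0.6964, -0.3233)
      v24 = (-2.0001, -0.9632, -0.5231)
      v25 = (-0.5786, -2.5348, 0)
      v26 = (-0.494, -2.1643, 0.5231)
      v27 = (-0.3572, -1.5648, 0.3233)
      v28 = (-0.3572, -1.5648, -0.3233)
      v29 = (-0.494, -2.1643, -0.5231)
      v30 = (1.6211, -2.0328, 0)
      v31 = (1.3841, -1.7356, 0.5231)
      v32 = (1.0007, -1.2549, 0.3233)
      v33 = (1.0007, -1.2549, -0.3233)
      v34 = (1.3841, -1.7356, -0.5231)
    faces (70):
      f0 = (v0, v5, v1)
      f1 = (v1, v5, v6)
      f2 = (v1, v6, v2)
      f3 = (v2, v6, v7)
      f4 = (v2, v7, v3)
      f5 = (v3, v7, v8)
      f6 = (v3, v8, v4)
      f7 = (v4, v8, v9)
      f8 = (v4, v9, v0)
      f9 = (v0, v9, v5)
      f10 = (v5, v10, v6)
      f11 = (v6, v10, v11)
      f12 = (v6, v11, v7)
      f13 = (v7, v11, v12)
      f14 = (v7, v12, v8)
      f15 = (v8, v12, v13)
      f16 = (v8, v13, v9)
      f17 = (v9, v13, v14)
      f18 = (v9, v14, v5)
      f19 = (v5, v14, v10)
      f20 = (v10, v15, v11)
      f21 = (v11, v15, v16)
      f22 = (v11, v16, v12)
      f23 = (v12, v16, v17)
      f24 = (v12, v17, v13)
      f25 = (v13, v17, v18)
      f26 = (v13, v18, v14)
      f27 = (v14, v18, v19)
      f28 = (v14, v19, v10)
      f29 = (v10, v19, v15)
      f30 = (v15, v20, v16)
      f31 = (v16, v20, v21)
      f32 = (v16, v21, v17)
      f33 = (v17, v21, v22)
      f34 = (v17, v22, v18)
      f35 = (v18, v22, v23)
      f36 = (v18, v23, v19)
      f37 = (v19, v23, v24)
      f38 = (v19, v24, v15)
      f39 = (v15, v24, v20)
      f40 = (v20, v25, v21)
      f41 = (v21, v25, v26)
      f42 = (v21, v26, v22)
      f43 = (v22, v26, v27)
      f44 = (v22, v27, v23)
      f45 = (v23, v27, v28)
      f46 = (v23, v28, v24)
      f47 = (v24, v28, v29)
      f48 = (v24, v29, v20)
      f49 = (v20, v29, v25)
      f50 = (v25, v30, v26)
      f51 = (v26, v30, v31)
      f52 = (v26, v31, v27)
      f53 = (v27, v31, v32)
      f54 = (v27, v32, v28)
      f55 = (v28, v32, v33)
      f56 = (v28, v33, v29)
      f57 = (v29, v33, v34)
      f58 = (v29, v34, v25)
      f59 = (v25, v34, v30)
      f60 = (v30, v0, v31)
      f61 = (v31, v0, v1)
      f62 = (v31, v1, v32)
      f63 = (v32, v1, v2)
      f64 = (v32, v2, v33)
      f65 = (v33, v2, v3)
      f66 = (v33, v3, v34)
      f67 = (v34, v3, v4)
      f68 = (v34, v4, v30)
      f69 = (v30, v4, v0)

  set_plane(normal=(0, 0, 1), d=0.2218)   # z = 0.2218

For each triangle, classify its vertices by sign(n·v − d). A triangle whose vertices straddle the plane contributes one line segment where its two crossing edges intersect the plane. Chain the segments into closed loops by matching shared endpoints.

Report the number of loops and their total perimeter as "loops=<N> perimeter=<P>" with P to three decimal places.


loops=2 perimeter=24.564

Straddling triangles (28 of 70):
  (v0,v5,v1) [--+] → (1.87504, 1.17087, 0.2218)–(2.43888, 0, 0.2218)  len=1.2996
  (v1,v5,v6) [+-+] → (1.87504, 1.17087, 0.2218)–(1.52061, 1.90678, 0.2218)  len=0.8168
  (v2,v7,v3) [++-] → (1.09556, 1.05791, 0.2218)–(1.605, 0, 0.2218)  len=1.1742
  (v3,v7,v8) [-+-] → (1.09556, 1.05791, 0.2218)–(1.0007, 1.2549, 0.2218)  len=0.2186
  (v5,v10,v6) [--+] → (0.253606, 2.19593, 0.2218)–(1.52061, 1.90678, 0.2218)  len=1.2996
  (v6,v10,v11) [+-+] → (0.253606, 2.19593, 0.2218)–(-0.542729, 2.3777, 0.2218)  len=0.8168
  (v7,v12,v8) [++-] → (-0.144044, 1.51615, 0.2218)–(1.0007, 1.2549, 0.2218)  len=1.1742
  (v8,v12,v13) [-+-] → (-0.144044, 1.51615, 0.2218)–(-0.3572, 1.5648, 0.2218)  len=0.2186
  (v10,v15,v11) [--+] → (-1.55872, 1.56746, 0.2218)–(-0.542729, 2.3777, 0.2218)  len=1.2995
  (v11,v15,v16) [+-+] → (-1.55872, 1.56746, 0.2218)–(-2.19732, 1.05818, 0.2218)  len=0.8168
  (v12,v17,v13) [++-] → (-1.27517, 0.832717, 0.2218)–(-0.3572, 1.5648, 0.2218)  len=1.1741
  (v13,v17,v18) [-+-] → (-1.27517, 0.832717, 0.2218)–(-1.4461, 0.6964, 0.2218)  len=0.2186
  (v15,v20,v16) [--+] → (-2.19732, -0.241366, 0.2218)–(-2.19732, 1.05818, 0.2218)  len=1.2995
  (v16,v20,v21) [+-+] → (-2.19732, -0.241366, 0.2218)–(-2.19732, -1.05818, 0.2218)  len=0.8168
  (v17,v22,v18) [++-] → (-1.4461, -0.477765, 0.2218)–(-1.4461, 0.6964, 0.2218)  len=1.1742
  (v18,v22,v23) [-+-] → (-1.4461, -0.477765, 0.2218)–(-1.4461, -0.6964, 0.2218)  len=0.2186
  (v20,v25,v21) [--+] → (-1.18133, -1.86842, 0.2218)–(-2.19732, -1.05818, 0.2218)  len=1.2995
  (v21,v25,v26) [+-+] → (-1.18133, -1.86842, 0.2218)–(-0.542729, -2.3777, 0.2218)  len=0.8168
  (v22,v27,v23) [++-] → (-0.52813, -1.42848, 0.2218)–(-1.4461, -0.6964, 0.2218)  len=1.1741
  (v23,v27,v28) [-+-] → (-0.52813, -1.42848, 0.2218)–(-0.3572, -1.5648, 0.2218)  len=0.2186
  (v25,v30,v26) [--+] → (0.724275, -2.08856, 0.2218)–(-0.542729, -2.3777, 0.2218)  len=1.2996
  (v26,v30,v31) [+-+] → (0.724275, -2.08856, 0.2218)–(1.52061, -1.90678, 0.2218)  len=0.8168
  (v27,v32,v28) [++-] → (0.787544, -1.30355, 0.2218)–(-0.3572, -1.5648, 0.2218)  len=1.1742
  (v28,v32,v33) [-+-] → (0.787544, -1.30355, 0.2218)–(1.0007, -1.2549, 0.2218)  len=0.2186
  (v30,v0,v31) [--+] → (2.08445, -0.735913, 0.2218)–(1.52061, -1.90678, 0.2218)  len=1.2996
  (v31,v0,v1) [+-+] → (2.08445, -0.735913, 0.2218)–(2.43888, 0, 0.2218)  len=0.8168
  (v32,v2,v33) [++-] → (1.51014, -0.196988, 0.2218)–(1.0007, -1.2549, 0.2218)  len=1.1742
  (v33,v2,v3) [-+-] → (1.51014, -0.196988, 0.2218)–(1.605, 0, 0.2218)  len=0.2186

Chained into 2 loop(s):
  loop 1: 14 segments, perimeter = 14.8145
  loop 2: 14 segments, perimeter = 9.7496
Total perimeter = 24.564


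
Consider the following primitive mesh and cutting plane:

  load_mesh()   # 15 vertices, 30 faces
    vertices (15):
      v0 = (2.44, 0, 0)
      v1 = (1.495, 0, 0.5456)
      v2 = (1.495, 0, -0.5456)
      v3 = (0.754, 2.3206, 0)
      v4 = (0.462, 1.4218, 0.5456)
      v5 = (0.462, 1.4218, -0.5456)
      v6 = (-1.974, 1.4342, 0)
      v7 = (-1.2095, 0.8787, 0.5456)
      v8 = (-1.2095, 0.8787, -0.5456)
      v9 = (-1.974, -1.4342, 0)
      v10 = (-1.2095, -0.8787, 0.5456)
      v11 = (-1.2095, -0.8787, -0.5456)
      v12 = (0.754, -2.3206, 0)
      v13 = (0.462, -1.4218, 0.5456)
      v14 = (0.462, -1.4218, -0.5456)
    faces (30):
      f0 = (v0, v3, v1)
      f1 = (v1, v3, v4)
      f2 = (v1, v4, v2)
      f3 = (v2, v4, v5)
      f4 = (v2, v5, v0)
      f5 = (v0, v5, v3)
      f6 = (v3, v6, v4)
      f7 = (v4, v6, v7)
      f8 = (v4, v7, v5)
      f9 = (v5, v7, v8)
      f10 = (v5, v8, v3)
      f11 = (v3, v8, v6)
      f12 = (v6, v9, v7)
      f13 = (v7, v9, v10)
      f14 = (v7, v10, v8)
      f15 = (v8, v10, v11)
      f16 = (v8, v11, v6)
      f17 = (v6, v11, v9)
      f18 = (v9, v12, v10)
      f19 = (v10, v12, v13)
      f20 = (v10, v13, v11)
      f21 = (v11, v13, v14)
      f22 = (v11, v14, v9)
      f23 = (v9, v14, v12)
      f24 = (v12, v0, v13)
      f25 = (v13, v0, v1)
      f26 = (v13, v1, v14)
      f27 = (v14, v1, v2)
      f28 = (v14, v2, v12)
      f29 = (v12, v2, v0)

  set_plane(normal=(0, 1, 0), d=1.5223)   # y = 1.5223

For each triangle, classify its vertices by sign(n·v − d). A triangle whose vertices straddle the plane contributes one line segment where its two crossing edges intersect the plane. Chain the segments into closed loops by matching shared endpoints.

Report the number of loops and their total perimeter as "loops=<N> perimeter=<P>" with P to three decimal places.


Straddling triangles (6 of 30):
  (v0,v3,v1) [-+-] → (1.33399, 1.5223, 0)–(1.00891, 1.5223, 0.18769)  len=0.3754
  (v1,v3,v4) [-+-] → (1.00891, 1.5223, 0.18769)–(0.49465, 1.5223, 0.484593)  len=0.5938
  (v0,v5,v3) [--+] → (0.49465, 1.5223, -0.484593)–(1.33399, 1.5223, 0)  len=0.9692
  (v3,v6,v4) [+--] → (-1.70286, 1.5223, 0)–(0.49465, 1.5223, 0.484593)  len=2.2503
  (v5,v8,v3) [--+] → (-0.333081, 1.5223, -0.302068)–(0.49465, 1.5223, -0.484593)  len=0.8476
  (v3,v8,v6) [+--] → (-0.333081, 1.5223, -0.302068)–(-1.70286, 1.5223, 0)  len=1.4027

Chained into 1 loop(s):
  loop 1: 6 segments, perimeter = 6.4390
Total perimeter = 6.439

loops=1 perimeter=6.439


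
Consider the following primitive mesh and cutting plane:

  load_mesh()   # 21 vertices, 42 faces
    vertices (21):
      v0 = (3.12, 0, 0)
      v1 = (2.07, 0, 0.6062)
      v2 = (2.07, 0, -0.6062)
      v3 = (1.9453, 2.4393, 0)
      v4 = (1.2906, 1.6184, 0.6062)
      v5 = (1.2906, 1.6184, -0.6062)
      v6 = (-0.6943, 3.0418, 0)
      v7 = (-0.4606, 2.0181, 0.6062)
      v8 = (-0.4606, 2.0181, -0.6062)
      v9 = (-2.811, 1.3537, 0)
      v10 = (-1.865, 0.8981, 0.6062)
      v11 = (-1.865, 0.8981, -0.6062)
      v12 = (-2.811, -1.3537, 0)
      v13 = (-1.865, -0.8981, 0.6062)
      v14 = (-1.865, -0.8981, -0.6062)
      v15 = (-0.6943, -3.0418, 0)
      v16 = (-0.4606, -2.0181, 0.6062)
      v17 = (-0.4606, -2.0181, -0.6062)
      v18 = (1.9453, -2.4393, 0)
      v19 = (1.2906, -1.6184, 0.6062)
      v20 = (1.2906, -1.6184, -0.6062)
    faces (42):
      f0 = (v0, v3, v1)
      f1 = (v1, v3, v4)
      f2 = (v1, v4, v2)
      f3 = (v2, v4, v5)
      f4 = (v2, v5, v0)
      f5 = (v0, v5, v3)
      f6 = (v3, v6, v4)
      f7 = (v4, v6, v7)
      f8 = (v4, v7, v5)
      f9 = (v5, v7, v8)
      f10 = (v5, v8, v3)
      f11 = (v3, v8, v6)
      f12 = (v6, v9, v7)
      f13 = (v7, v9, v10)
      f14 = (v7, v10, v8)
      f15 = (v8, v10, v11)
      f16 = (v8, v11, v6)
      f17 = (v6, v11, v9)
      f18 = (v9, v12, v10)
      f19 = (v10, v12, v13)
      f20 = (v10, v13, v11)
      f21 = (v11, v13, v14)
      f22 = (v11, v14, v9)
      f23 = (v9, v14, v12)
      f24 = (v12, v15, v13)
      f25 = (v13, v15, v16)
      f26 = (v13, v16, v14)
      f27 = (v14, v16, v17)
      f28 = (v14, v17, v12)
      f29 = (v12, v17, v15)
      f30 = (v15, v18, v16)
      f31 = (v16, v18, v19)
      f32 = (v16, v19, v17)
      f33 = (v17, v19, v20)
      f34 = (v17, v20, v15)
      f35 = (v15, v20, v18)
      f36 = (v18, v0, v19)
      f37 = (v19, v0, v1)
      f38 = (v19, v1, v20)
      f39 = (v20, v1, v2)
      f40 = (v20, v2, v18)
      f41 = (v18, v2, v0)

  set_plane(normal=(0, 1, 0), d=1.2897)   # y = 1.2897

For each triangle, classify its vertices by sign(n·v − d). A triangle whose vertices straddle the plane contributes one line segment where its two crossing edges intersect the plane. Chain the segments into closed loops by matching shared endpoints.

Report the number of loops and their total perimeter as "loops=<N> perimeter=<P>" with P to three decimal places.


loops=2 perimeter=7.974

Straddling triangles (14 of 42):
  (v0,v3,v1) [-+-] → (2.49892, 1.2897, 0)–(2.00407, 1.2897, 0.285692)  len=0.5714
  (v1,v3,v4) [-++] → (2.00407, 1.2897, 0.285692)–(1.4489, 1.2897, 0.6062)  len=0.6410
  (v1,v4,v2) [-+-] → (1.4489, 1.2897, 0.6062)–(1.4489, 1.2897, 0.359959)  len=0.2462
  (v2,v4,v5) [-++] → (1.4489, 1.2897, 0.359959)–(1.4489, 1.2897, -0.6062)  len=0.9662
  (v2,v5,v0) [-+-] → (1.4489, 1.2897, -0.6062)–(1.66215, 1.2897, -0.48308)  len=0.2462
  (v0,v5,v3) [-++] → (1.66215, 1.2897, -0.48308)–(2.49892, 1.2897, 0)  len=0.9662
  (v7,v9,v10) [++-] → (-2.67811, 1.2897, 0.0851554)–(-1.37396, 1.2897, 0.6062)  len=1.4044
  (v7,v10,v8) [+-+] → (-1.37396, 1.2897, 0.6062)–(-1.37396, 1.2897, 0.182293)  len=0.4239
  (v8,v10,v11) [+--] → (-1.37396, 1.2897, 0.182293)–(-1.37396, 1.2897, -0.6062)  len=0.7885
  (v8,v11,v6) [+-+] → (-1.37396, 1.2897, -0.6062)–(-1.65114, 1.2897, -0.495463)  len=0.2985
  (v6,v11,v9) [+-+] → (-1.65114, 1.2897, -0.495463)–(-2.67811, 1.2897, -0.0851554)  len=1.1059
  (v9,v12,v10) [+--] → (-2.811, 1.2897, 0)–(-2.67811, 1.2897, 0.0851554)  len=0.1578
  (v11,v14,v9) [--+] → (-2.78411, 1.2897, -0.0172292)–(-2.67811, 1.2897, -0.0851554)  len=0.1259
  (v9,v14,v12) [+--] → (-2.78411, 1.2897, -0.0172292)–(-2.811, 1.2897, 0)  len=0.0319

Chained into 2 loop(s):
  loop 1: 6 segments, perimeter = 3.6373
  loop 2: 8 segments, perimeter = 4.3368
Total perimeter = 7.974
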